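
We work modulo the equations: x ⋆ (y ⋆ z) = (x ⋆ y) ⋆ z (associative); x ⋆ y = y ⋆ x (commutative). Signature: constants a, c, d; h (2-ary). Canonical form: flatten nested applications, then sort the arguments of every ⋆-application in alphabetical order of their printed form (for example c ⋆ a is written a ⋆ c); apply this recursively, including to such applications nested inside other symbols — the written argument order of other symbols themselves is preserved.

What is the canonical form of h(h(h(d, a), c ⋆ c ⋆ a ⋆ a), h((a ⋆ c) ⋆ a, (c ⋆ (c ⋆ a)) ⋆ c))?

Descend into:  (c ⋆ (c ⋆ a)) ⋆ c
Merge nested applications:  c ⋆ c ⋆ a ⋆ c
Order the arguments:  a ⋆ c ⋆ c ⋆ c
Reassemble:  h(h(h(d, a), a ⋆ a ⋆ c ⋆ c), h(a ⋆ a ⋆ c, a ⋆ c ⋆ c ⋆ c))

Answer: h(h(h(d, a), a ⋆ a ⋆ c ⋆ c), h(a ⋆ a ⋆ c, a ⋆ c ⋆ c ⋆ c))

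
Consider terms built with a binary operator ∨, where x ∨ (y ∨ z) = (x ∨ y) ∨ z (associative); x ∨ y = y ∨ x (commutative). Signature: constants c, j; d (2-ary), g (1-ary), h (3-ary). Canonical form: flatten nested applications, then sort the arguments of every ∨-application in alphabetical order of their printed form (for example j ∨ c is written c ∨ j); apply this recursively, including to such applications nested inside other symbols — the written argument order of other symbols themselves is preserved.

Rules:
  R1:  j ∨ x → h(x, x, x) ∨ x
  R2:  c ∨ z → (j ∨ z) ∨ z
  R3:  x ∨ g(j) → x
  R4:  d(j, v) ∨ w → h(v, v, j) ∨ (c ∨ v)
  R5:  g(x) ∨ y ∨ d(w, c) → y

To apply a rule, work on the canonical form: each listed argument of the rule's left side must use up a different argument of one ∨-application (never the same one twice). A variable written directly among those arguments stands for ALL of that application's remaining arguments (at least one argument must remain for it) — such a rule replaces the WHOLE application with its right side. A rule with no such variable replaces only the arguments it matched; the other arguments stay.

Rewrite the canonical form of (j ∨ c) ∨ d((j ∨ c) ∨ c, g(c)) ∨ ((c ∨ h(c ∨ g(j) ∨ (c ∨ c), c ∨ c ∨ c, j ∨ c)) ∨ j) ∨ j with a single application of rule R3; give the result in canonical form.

Canonical form:  c ∨ c ∨ d(c ∨ c ∨ j, g(c)) ∨ h(c ∨ c ∨ c ∨ g(j), c ∨ c ∨ c, c ∨ j) ∨ j ∨ j ∨ j
R3 matches:  uses g(j);  x := c ∨ c ∨ c
The extension variable absorbs all remaining arguments, so the whole application is rewritten.
Result:  c ∨ c ∨ d(c ∨ c ∨ j, g(c)) ∨ h(c ∨ c ∨ c, c ∨ c ∨ c, c ∨ j) ∨ j ∨ j ∨ j

Answer: c ∨ c ∨ d(c ∨ c ∨ j, g(c)) ∨ h(c ∨ c ∨ c, c ∨ c ∨ c, c ∨ j) ∨ j ∨ j ∨ j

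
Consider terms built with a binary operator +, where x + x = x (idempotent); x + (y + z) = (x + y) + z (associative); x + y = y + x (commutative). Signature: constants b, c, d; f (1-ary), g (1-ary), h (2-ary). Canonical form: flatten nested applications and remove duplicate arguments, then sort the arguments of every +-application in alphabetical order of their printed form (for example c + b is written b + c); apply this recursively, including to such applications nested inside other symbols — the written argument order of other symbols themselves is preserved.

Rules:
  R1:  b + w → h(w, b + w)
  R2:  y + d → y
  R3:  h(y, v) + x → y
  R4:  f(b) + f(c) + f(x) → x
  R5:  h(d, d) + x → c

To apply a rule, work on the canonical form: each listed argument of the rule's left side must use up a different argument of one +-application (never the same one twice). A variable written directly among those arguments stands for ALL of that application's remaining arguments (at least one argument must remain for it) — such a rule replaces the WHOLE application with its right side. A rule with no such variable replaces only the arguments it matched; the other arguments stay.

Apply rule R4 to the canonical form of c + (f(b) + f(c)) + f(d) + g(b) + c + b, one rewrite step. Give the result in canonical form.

Answer: b + c + d + g(b)

Derivation:
Canonical form:  b + c + f(b) + f(c) + f(d) + g(b)
Apply R4:  consuming f(b), f(c), f(d);  x := d
New term:  b + c + d + g(b)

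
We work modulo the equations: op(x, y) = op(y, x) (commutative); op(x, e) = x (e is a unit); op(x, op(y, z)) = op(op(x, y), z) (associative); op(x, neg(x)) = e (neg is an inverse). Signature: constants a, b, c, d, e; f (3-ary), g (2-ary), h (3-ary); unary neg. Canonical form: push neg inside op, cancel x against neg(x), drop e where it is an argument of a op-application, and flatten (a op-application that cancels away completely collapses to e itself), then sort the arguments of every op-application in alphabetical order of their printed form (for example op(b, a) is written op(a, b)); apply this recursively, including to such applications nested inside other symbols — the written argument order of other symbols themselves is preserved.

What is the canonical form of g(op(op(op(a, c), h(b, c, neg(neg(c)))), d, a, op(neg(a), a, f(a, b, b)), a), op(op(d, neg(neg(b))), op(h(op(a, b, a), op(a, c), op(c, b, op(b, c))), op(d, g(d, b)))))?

Answer: g(op(a, a, a, c, d, f(a, b, b), h(b, c, c)), op(b, d, d, g(d, b), h(op(a, a, b), op(a, c), op(b, b, c, c))))

Derivation:
Work inside:  op(op(d, neg(neg(b))), op(h(op(a, b, a), op(a, c), op(c, b, op(b, c))), op(d, g(d, b))))
Push neg inside:  distribute neg over op and collapse double neg
Collect:  op(d, d, b, h(op(a, a, b), op(a, c), op(b, b, c, c)), g(d, b))
Sort:  op(b, d, d, g(d, b), h(op(a, a, b), op(a, c), op(b, b, c, c)))
Rebuild:  g(op(a, a, a, c, d, f(a, b, b), h(b, c, c)), op(b, d, d, g(d, b), h(op(a, a, b), op(a, c), op(b, b, c, c))))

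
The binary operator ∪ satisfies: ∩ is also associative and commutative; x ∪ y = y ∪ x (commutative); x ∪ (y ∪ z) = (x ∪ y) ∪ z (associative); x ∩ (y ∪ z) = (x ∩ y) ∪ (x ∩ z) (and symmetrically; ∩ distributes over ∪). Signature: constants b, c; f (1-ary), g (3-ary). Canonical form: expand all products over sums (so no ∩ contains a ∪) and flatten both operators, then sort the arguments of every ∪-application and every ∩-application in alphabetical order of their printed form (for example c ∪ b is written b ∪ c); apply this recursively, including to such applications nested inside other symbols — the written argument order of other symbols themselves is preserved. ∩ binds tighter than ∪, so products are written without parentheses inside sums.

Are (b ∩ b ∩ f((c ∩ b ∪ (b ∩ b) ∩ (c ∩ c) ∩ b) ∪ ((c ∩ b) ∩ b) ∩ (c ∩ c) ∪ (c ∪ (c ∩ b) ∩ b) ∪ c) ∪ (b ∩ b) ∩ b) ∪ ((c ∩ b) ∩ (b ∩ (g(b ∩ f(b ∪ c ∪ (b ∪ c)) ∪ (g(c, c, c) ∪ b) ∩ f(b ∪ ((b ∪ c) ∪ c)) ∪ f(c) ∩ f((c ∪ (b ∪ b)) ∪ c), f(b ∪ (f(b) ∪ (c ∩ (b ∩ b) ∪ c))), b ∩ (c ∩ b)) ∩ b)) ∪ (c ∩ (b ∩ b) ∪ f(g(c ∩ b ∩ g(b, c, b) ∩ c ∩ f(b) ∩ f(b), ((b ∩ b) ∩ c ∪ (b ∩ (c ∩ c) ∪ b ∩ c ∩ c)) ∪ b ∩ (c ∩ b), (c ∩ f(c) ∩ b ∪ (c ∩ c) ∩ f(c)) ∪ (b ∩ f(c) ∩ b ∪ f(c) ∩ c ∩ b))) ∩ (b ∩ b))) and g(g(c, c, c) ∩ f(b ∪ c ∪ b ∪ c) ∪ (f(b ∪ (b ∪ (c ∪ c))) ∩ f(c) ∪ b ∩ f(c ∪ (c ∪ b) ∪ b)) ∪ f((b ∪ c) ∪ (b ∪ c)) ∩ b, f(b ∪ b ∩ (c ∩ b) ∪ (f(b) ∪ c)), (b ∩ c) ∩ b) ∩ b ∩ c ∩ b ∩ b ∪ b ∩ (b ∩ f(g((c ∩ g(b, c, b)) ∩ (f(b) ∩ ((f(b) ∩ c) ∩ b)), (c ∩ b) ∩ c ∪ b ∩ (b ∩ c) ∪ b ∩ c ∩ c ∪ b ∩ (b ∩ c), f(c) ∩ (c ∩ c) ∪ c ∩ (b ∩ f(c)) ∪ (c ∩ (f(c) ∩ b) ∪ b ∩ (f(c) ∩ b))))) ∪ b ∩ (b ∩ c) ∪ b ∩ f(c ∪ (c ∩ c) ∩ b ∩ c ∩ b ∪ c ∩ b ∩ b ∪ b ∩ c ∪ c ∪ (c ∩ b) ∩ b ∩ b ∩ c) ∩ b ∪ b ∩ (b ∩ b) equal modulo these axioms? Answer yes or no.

Left:  (b ∩ b ∩ f((c ∩ b ∪ (b ∩ b) ∩ (c ∩ c) ∩ b) ∪ ((c ∩ b) ∩ b) ∩ (c ∩ c) ∪ (c ∪ (c ∩ b) ∩ b) ∪ c) ∪ (b ∩ b) ∩ b) ∪ ((c ∩ b) ∩ (b ∩ (g(b ∩ f(b ∪ c ∪ (b ∪ c)) ∪ (g(c, c, c) ∪ b) ∩ f(b ∪ ((b ∪ c) ∪ c)) ∪ f(c) ∩ f((c ∪ (b ∪ b)) ∪ c), f(b ∪ (f(b) ∪ (c ∩ (b ∩ b) ∪ c))), b ∩ (c ∩ b)) ∩ b)) ∪ (c ∩ (b ∩ b) ∪ f(g(c ∩ b ∩ g(b, c, b) ∩ c ∩ f(b) ∩ f(b), ((b ∩ b) ∩ c ∪ (b ∩ (c ∩ c) ∪ b ∩ c ∩ c)) ∪ b ∩ (c ∩ b), (c ∩ f(c) ∩ b ∪ (c ∩ c) ∩ f(c)) ∪ (b ∩ f(c) ∩ b ∪ f(c) ∩ c ∩ b))) ∩ (b ∩ b)))
  Expand:  b ∩ b ∩ f(b ∩ b ∩ b ∩ c ∩ c ∪ b ∩ b ∩ c ∪ b ∩ b ∩ c ∩ c ∩ c ∪ b ∩ c ∪ c ∪ c) ∪ b ∩ b ∩ b ∪ b ∩ b ∩ b ∩ c ∩ g(b ∩ f(b ∪ b ∪ c ∪ c) ∪ b ∩ f(b ∪ b ∪ c ∪ c) ∪ f(b ∪ b ∪ c ∪ c) ∩ f(c) ∪ f(b ∪ b ∪ c ∪ c) ∩ g(c, c, c), f(b ∪ b ∩ b ∩ c ∪ c ∪ f(b)), b ∩ b ∩ c) ∪ b ∩ b ∩ c ∪ b ∩ b ∩ f(g(b ∩ c ∩ c ∩ f(b) ∩ f(b) ∩ g(b, c, b), b ∩ b ∩ c ∪ b ∩ b ∩ c ∪ b ∩ c ∩ c ∪ b ∩ c ∩ c, b ∩ b ∩ f(c) ∪ b ∩ c ∩ f(c) ∪ b ∩ c ∩ f(c) ∪ c ∩ c ∩ f(c)))
  Sort arguments:  b ∩ b ∩ b ∪ b ∩ b ∩ b ∩ c ∩ g(b ∩ f(b ∪ b ∪ c ∪ c) ∪ b ∩ f(b ∪ b ∪ c ∪ c) ∪ f(b ∪ b ∪ c ∪ c) ∩ f(c) ∪ f(b ∪ b ∪ c ∪ c) ∩ g(c, c, c), f(b ∪ b ∩ b ∩ c ∪ c ∪ f(b)), b ∩ b ∩ c) ∪ b ∩ b ∩ c ∪ b ∩ b ∩ f(b ∩ b ∩ b ∩ c ∩ c ∪ b ∩ b ∩ c ∪ b ∩ b ∩ c ∩ c ∩ c ∪ b ∩ c ∪ c ∪ c) ∪ b ∩ b ∩ f(g(b ∩ c ∩ c ∩ f(b) ∩ f(b) ∩ g(b, c, b), b ∩ b ∩ c ∪ b ∩ b ∩ c ∪ b ∩ c ∩ c ∪ b ∩ c ∩ c, b ∩ b ∩ f(c) ∪ b ∩ c ∩ f(c) ∪ b ∩ c ∩ f(c) ∪ c ∩ c ∩ f(c)))
Right:  g(g(c, c, c) ∩ f(b ∪ c ∪ b ∪ c) ∪ (f(b ∪ (b ∪ (c ∪ c))) ∩ f(c) ∪ b ∩ f(c ∪ (c ∪ b) ∪ b)) ∪ f((b ∪ c) ∪ (b ∪ c)) ∩ b, f(b ∪ b ∩ (c ∩ b) ∪ (f(b) ∪ c)), (b ∩ c) ∩ b) ∩ b ∩ c ∩ b ∩ b ∪ b ∩ (b ∩ f(g((c ∩ g(b, c, b)) ∩ (f(b) ∩ ((f(b) ∩ c) ∩ b)), (c ∩ b) ∩ c ∪ b ∩ (b ∩ c) ∪ b ∩ c ∩ c ∪ b ∩ (b ∩ c), f(c) ∩ (c ∩ c) ∪ c ∩ (b ∩ f(c)) ∪ (c ∩ (f(c) ∩ b) ∪ b ∩ (f(c) ∩ b))))) ∪ b ∩ (b ∩ c) ∪ b ∩ f(c ∪ (c ∩ c) ∩ b ∩ c ∩ b ∪ c ∩ b ∩ b ∪ b ∩ c ∪ c ∪ (c ∩ b) ∩ b ∩ b ∩ c) ∩ b ∪ b ∩ (b ∩ b)
  Flatten:  b ∩ b ∩ b ∩ c ∩ g(b ∩ f(b ∪ b ∪ c ∪ c) ∪ b ∩ f(b ∪ b ∪ c ∪ c) ∪ f(b ∪ b ∪ c ∪ c) ∩ f(c) ∪ f(b ∪ b ∪ c ∪ c) ∩ g(c, c, c), f(b ∪ b ∩ b ∩ c ∪ c ∪ f(b)), b ∩ b ∩ c) ∪ b ∩ b ∩ f(g(b ∩ c ∩ c ∩ f(b) ∩ f(b) ∩ g(b, c, b), b ∩ b ∩ c ∪ b ∩ b ∩ c ∪ b ∩ c ∩ c ∪ b ∩ c ∩ c, b ∩ b ∩ f(c) ∪ b ∩ c ∩ f(c) ∪ b ∩ c ∩ f(c) ∪ c ∩ c ∩ f(c))) ∪ b ∩ b ∩ c ∪ b ∩ b ∩ f(b ∩ b ∩ b ∩ c ∩ c ∪ b ∩ b ∩ c ∪ b ∩ b ∩ c ∩ c ∩ c ∪ b ∩ c ∪ c ∪ c) ∪ b ∩ b ∩ b
  Sort:  b ∩ b ∩ b ∪ b ∩ b ∩ b ∩ c ∩ g(b ∩ f(b ∪ b ∪ c ∪ c) ∪ b ∩ f(b ∪ b ∪ c ∪ c) ∪ f(b ∪ b ∪ c ∪ c) ∩ f(c) ∪ f(b ∪ b ∪ c ∪ c) ∩ g(c, c, c), f(b ∪ b ∩ b ∩ c ∪ c ∪ f(b)), b ∩ b ∩ c) ∪ b ∩ b ∩ c ∪ b ∩ b ∩ f(b ∩ b ∩ b ∩ c ∩ c ∪ b ∩ b ∩ c ∪ b ∩ b ∩ c ∩ c ∩ c ∪ b ∩ c ∪ c ∪ c) ∪ b ∩ b ∩ f(g(b ∩ c ∩ c ∩ f(b) ∩ f(b) ∩ g(b, c, b), b ∩ b ∩ c ∪ b ∩ b ∩ c ∪ b ∩ c ∩ c ∪ b ∩ c ∩ c, b ∩ b ∩ f(c) ∪ b ∩ c ∩ f(c) ∪ b ∩ c ∩ f(c) ∪ c ∩ c ∩ f(c)))

Answer: yes — both canonical forms are b ∩ b ∩ b ∪ b ∩ b ∩ b ∩ c ∩ g(b ∩ f(b ∪ b ∪ c ∪ c) ∪ b ∩ f(b ∪ b ∪ c ∪ c) ∪ f(b ∪ b ∪ c ∪ c) ∩ f(c) ∪ f(b ∪ b ∪ c ∪ c) ∩ g(c, c, c), f(b ∪ b ∩ b ∩ c ∪ c ∪ f(b)), b ∩ b ∩ c) ∪ b ∩ b ∩ c ∪ b ∩ b ∩ f(b ∩ b ∩ b ∩ c ∩ c ∪ b ∩ b ∩ c ∪ b ∩ b ∩ c ∩ c ∩ c ∪ b ∩ c ∪ c ∪ c) ∪ b ∩ b ∩ f(g(b ∩ c ∩ c ∩ f(b) ∩ f(b) ∩ g(b, c, b), b ∩ b ∩ c ∪ b ∩ b ∩ c ∪ b ∩ c ∩ c ∪ b ∩ c ∩ c, b ∩ b ∩ f(c) ∪ b ∩ c ∩ f(c) ∪ b ∩ c ∩ f(c) ∪ c ∩ c ∩ f(c)))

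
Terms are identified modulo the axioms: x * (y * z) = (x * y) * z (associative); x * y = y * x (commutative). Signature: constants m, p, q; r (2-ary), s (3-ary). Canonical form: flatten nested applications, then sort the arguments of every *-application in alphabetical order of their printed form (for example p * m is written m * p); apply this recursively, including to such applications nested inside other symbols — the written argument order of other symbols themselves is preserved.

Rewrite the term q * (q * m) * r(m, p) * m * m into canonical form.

Flatten:  q * q * m * r(m, p) * m * m
Sort:  m * m * m * q * q * r(m, p)

Answer: m * m * m * q * q * r(m, p)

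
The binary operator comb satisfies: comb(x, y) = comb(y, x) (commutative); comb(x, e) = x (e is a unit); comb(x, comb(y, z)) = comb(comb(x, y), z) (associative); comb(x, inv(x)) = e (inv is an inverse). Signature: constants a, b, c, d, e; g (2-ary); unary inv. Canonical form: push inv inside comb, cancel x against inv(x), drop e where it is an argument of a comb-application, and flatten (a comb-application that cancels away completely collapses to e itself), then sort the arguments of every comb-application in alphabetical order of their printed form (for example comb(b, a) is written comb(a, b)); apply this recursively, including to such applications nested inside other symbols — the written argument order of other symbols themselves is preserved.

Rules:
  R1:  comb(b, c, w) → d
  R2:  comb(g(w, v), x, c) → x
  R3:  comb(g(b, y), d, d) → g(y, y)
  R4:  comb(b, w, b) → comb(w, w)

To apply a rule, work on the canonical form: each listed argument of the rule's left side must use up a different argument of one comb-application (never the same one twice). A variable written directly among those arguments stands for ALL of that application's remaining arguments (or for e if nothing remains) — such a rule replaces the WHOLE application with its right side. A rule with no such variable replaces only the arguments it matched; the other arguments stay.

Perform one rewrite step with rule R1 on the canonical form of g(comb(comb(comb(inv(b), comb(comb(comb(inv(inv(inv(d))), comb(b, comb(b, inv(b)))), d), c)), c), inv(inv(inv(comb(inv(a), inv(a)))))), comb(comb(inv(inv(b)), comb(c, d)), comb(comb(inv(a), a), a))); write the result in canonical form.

Answer: g(comb(a, a, c, c), d)

Derivation:
Canonical form:  g(comb(a, a, c, c), comb(a, b, c, d))
Apply R1:  consuming b, c;  w := comb(a, d)
Every leftover argument binds to the variable; the entire application is replaced.
Result:  g(comb(a, a, c, c), d)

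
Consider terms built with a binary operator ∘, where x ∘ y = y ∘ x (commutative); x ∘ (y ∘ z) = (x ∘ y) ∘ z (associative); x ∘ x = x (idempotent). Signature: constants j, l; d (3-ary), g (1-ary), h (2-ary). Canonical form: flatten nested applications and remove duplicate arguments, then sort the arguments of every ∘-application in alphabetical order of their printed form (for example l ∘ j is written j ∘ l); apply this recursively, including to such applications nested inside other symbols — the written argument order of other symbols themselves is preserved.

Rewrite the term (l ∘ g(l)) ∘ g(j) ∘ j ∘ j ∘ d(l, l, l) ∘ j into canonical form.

Answer: d(l, l, l) ∘ g(j) ∘ g(l) ∘ j ∘ l

Derivation:
Flatten:  l ∘ g(l) ∘ g(j) ∘ j ∘ j ∘ d(l, l, l) ∘ j
Deduplicate:  drop duplicate j, j
Order the arguments:  d(l, l, l) ∘ g(j) ∘ g(l) ∘ j ∘ l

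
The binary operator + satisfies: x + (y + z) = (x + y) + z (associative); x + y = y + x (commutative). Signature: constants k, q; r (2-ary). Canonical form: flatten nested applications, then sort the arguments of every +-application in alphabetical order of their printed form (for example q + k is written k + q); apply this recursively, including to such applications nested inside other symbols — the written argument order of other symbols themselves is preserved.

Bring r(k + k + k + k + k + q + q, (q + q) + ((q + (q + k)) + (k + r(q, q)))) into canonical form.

Focus inside:  (q + q) + ((q + (q + k)) + (k + r(q, q)))
Merge nested applications:  q + q + q + q + k + k + r(q, q)
Sort arguments:  k + k + q + q + q + q + r(q, q)
Put back:  r(k + k + k + k + k + q + q, k + k + q + q + q + q + r(q, q))

Answer: r(k + k + k + k + k + q + q, k + k + q + q + q + q + r(q, q))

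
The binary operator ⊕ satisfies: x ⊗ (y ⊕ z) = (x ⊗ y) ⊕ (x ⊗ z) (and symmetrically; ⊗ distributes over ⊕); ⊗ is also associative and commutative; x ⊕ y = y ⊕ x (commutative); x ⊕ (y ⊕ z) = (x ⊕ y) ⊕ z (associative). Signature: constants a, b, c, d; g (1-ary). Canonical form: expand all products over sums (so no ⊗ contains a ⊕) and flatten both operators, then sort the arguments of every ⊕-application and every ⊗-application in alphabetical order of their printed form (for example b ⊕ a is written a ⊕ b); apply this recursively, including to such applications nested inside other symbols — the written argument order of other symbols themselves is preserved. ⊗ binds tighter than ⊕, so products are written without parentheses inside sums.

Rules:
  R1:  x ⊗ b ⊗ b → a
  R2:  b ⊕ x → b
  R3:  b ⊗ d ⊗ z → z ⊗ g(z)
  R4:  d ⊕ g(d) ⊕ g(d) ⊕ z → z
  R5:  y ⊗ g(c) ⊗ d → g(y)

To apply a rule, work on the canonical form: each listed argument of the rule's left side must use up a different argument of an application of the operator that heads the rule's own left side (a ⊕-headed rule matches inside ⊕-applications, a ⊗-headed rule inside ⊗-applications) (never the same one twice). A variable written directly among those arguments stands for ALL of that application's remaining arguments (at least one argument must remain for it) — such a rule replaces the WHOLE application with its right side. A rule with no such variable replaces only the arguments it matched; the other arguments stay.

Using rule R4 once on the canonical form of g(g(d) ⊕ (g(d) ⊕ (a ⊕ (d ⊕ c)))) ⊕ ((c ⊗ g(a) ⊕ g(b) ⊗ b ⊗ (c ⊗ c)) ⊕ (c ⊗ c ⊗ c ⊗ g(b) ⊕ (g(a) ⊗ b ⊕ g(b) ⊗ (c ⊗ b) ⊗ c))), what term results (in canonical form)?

Canonical form:  b ⊗ c ⊗ c ⊗ g(b) ⊕ b ⊗ c ⊗ c ⊗ g(b) ⊕ b ⊗ g(a) ⊕ c ⊗ c ⊗ c ⊗ g(b) ⊕ c ⊗ g(a) ⊕ g(a ⊕ c ⊕ d ⊕ g(d) ⊕ g(d))
Apply R4:  consuming d, g(d), g(d);  z := a ⊕ c
The extension variable absorbs all remaining arguments, so the whole application is rewritten.
Result:  b ⊗ c ⊗ c ⊗ g(b) ⊕ b ⊗ c ⊗ c ⊗ g(b) ⊕ b ⊗ g(a) ⊕ c ⊗ c ⊗ c ⊗ g(b) ⊕ c ⊗ g(a) ⊕ g(a ⊕ c)

Answer: b ⊗ c ⊗ c ⊗ g(b) ⊕ b ⊗ c ⊗ c ⊗ g(b) ⊕ b ⊗ g(a) ⊕ c ⊗ c ⊗ c ⊗ g(b) ⊕ c ⊗ g(a) ⊕ g(a ⊕ c)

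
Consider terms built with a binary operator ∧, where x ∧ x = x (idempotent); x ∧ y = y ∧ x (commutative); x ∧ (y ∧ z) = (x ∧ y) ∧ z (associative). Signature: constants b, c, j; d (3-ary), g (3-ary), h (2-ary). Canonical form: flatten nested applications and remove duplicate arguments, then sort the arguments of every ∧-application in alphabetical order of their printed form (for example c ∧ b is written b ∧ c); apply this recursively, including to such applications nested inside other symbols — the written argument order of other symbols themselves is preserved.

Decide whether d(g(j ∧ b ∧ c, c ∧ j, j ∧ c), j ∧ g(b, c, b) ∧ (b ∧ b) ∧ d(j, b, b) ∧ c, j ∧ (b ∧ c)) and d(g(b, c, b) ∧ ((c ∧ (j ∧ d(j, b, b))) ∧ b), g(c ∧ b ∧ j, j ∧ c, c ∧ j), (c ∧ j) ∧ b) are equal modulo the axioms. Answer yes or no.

Answer: no — d(g(b ∧ c ∧ j, c ∧ j, c ∧ j), b ∧ c ∧ d(j, b, b) ∧ g(b, c, b) ∧ j, b ∧ c ∧ j) vs d(b ∧ c ∧ d(j, b, b) ∧ g(b, c, b) ∧ j, g(b ∧ c ∧ j, c ∧ j, c ∧ j), b ∧ c ∧ j)

Derivation:
Left:  d(g(j ∧ b ∧ c, c ∧ j, j ∧ c), j ∧ g(b, c, b) ∧ (b ∧ b) ∧ d(j, b, b) ∧ c, j ∧ (b ∧ c))
  Descend into:  j ∧ g(b, c, b) ∧ (b ∧ b) ∧ d(j, b, b) ∧ c
  Merge nested applications:  j ∧ g(b, c, b) ∧ b ∧ b ∧ d(j, b, b) ∧ c
  Idempotence:  drop duplicate b
  Sort arguments:  b ∧ c ∧ d(j, b, b) ∧ g(b, c, b) ∧ j
  Put back:  d(g(b ∧ c ∧ j, c ∧ j, c ∧ j), b ∧ c ∧ d(j, b, b) ∧ g(b, c, b) ∧ j, b ∧ c ∧ j)
Right:  d(g(b, c, b) ∧ ((c ∧ (j ∧ d(j, b, b))) ∧ b), g(c ∧ b ∧ j, j ∧ c, c ∧ j), (c ∧ j) ∧ b)
  Work inside:  g(b, c, b) ∧ ((c ∧ (j ∧ d(j, b, b))) ∧ b)
  Merge nested applications:  g(b, c, b) ∧ c ∧ j ∧ d(j, b, b) ∧ b
  Sort:  b ∧ c ∧ d(j, b, b) ∧ g(b, c, b) ∧ j
  Reassemble:  d(b ∧ c ∧ d(j, b, b) ∧ g(b, c, b) ∧ j, g(b ∧ c ∧ j, c ∧ j, c ∧ j), b ∧ c ∧ j)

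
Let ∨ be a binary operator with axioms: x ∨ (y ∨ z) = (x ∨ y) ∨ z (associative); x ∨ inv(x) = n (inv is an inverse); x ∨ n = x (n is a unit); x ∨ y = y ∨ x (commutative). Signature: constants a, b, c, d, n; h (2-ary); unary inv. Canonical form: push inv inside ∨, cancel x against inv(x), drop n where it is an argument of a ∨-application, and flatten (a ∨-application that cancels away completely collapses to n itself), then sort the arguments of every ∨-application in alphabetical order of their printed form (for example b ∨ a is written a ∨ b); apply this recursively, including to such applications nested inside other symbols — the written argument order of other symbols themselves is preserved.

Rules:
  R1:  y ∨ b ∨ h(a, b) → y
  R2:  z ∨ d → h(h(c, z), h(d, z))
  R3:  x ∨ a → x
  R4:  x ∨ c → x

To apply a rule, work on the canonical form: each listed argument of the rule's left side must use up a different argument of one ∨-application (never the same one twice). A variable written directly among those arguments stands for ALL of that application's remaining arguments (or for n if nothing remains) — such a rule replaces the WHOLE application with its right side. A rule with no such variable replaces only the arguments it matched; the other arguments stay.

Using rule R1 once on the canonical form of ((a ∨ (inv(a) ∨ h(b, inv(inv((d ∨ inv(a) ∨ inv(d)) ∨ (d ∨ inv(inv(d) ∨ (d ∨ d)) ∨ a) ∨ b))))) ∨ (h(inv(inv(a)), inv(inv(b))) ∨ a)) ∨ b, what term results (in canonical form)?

Answer: a ∨ h(b, b)

Derivation:
Canonical form:  a ∨ b ∨ h(a, b) ∨ h(b, b)
R1 matches:  uses b, h(a, b);  y := a ∨ h(b, b)
The extension variable absorbs all remaining arguments, so the whole application is rewritten.
Giving:  a ∨ h(b, b)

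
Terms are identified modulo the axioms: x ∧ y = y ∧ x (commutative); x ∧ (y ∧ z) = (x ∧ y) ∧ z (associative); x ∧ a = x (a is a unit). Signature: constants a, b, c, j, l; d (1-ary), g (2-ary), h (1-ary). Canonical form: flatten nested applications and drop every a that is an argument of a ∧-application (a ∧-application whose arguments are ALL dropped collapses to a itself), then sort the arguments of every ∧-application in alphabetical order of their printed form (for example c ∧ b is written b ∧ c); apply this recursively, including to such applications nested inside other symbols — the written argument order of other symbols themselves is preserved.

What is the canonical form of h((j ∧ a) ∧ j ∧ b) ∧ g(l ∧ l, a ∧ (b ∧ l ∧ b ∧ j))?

Answer: g(l ∧ l, b ∧ b ∧ j ∧ l) ∧ h(b ∧ j ∧ j)

Derivation:
Simplify inside:  h((j ∧ a) ∧ j ∧ b)  →  h(b ∧ j ∧ j)
Canonicalize subterm:  g(l ∧ l, a ∧ (b ∧ l ∧ b ∧ j))  →  g(l ∧ l, b ∧ b ∧ j ∧ l)
Order the arguments:  g(l ∧ l, b ∧ b ∧ j ∧ l) ∧ h(b ∧ j ∧ j)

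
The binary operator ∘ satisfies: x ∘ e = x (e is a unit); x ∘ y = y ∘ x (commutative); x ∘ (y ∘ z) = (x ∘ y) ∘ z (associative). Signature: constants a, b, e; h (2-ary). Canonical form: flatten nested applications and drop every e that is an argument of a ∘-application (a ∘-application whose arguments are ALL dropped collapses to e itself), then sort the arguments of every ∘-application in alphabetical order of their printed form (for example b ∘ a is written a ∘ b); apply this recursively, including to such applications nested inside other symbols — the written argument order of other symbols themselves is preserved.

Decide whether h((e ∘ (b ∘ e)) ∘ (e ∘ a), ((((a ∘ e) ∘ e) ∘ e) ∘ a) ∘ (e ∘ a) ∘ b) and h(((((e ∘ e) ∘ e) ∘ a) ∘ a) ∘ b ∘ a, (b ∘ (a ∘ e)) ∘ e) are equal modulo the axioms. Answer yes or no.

Left:  h((e ∘ (b ∘ e)) ∘ (e ∘ a), ((((a ∘ e) ∘ e) ∘ e) ∘ a) ∘ (e ∘ a) ∘ b)
  Work inside:  ((((a ∘ e) ∘ e) ∘ e) ∘ a) ∘ (e ∘ a) ∘ b
  Merge nested applications:  a ∘ e ∘ e ∘ e ∘ a ∘ e ∘ a ∘ b
  Drop the unit:  drop e (×4)
  Sort:  a ∘ a ∘ a ∘ b
  Rebuild:  h(a ∘ b, a ∘ a ∘ a ∘ b)
Right:  h(((((e ∘ e) ∘ e) ∘ a) ∘ a) ∘ b ∘ a, (b ∘ (a ∘ e)) ∘ e)
  Focus inside:  ((((e ∘ e) ∘ e) ∘ a) ∘ a) ∘ b ∘ a
  Flatten:  e ∘ e ∘ e ∘ a ∘ a ∘ b ∘ a
  Unit:  drop e (×3)
  Sort arguments:  a ∘ a ∘ a ∘ b
  Reassemble:  h(a ∘ a ∘ a ∘ b, a ∘ b)

Answer: no — h(a ∘ b, a ∘ a ∘ a ∘ b) vs h(a ∘ a ∘ a ∘ b, a ∘ b)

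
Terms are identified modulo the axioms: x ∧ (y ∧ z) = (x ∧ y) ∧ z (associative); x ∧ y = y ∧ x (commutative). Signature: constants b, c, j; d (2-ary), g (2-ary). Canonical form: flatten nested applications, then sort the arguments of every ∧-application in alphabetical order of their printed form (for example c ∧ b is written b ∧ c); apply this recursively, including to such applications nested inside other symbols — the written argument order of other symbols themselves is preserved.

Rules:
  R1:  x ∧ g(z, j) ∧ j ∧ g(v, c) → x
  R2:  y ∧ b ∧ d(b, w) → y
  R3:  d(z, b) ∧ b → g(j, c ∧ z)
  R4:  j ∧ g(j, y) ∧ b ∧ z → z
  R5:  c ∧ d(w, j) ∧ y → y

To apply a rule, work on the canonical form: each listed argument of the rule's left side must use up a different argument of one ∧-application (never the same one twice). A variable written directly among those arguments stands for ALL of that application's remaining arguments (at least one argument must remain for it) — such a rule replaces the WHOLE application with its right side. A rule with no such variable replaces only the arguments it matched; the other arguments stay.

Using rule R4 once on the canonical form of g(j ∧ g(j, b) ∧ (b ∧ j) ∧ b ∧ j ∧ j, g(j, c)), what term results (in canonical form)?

Answer: g(b ∧ j ∧ j ∧ j, g(j, c))

Derivation:
Canonical form:  g(b ∧ b ∧ g(j, b) ∧ j ∧ j ∧ j ∧ j, g(j, c))
Apply R4:  consuming b, g(j, b), j;  y := b, z := b ∧ j ∧ j ∧ j
The extension variable absorbs all remaining arguments, so the whole application is rewritten.
New term:  g(b ∧ j ∧ j ∧ j, g(j, c))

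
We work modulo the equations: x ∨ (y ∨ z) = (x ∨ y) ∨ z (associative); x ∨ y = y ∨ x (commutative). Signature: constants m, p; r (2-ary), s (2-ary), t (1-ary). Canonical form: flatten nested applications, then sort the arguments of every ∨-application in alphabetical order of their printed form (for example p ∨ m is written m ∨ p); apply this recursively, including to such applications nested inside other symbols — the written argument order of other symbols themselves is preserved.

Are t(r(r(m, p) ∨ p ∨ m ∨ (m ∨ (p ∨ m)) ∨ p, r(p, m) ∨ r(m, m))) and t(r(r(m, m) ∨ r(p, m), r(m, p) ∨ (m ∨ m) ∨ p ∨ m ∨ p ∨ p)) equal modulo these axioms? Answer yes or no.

Answer: no — t(r(m ∨ m ∨ m ∨ p ∨ p ∨ p ∨ r(m, p), r(m, m) ∨ r(p, m))) vs t(r(r(m, m) ∨ r(p, m), m ∨ m ∨ m ∨ p ∨ p ∨ p ∨ r(m, p)))

Derivation:
Left:  t(r(r(m, p) ∨ p ∨ m ∨ (m ∨ (p ∨ m)) ∨ p, r(p, m) ∨ r(m, m)))
  Focus inside:  r(m, p) ∨ p ∨ m ∨ (m ∨ (p ∨ m)) ∨ p
  Flatten:  r(m, p) ∨ p ∨ m ∨ m ∨ p ∨ m ∨ p
  Sort:  m ∨ m ∨ m ∨ p ∨ p ∨ p ∨ r(m, p)
  Reassemble:  t(r(m ∨ m ∨ m ∨ p ∨ p ∨ p ∨ r(m, p), r(m, m) ∨ r(p, m)))
Right:  t(r(r(m, m) ∨ r(p, m), r(m, p) ∨ (m ∨ m) ∨ p ∨ m ∨ p ∨ p))
  Focus inside:  r(m, p) ∨ (m ∨ m) ∨ p ∨ m ∨ p ∨ p
  Merge nested applications:  r(m, p) ∨ m ∨ m ∨ p ∨ m ∨ p ∨ p
  Order the arguments:  m ∨ m ∨ m ∨ p ∨ p ∨ p ∨ r(m, p)
  Put back:  t(r(r(m, m) ∨ r(p, m), m ∨ m ∨ m ∨ p ∨ p ∨ p ∨ r(m, p)))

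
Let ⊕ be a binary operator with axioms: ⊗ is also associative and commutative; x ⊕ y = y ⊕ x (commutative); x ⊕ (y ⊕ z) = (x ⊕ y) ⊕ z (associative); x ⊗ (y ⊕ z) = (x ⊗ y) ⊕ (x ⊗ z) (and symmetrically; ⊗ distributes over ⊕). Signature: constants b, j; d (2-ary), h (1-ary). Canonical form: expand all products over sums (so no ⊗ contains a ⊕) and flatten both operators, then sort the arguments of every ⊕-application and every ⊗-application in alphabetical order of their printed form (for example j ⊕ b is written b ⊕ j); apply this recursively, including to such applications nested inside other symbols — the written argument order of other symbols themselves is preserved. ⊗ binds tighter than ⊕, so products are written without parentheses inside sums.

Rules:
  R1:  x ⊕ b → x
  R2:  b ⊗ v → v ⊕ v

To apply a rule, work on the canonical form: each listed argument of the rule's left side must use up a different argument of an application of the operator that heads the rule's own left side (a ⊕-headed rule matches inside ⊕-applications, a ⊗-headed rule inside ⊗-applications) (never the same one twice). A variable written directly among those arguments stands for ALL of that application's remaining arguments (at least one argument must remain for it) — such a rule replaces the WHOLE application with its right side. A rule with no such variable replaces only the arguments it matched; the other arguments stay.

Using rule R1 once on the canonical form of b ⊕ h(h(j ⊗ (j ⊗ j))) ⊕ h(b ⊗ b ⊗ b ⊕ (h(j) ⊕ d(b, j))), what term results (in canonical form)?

Canonical form:  b ⊕ h(b ⊗ b ⊗ b ⊕ d(b, j) ⊕ h(j)) ⊕ h(h(j ⊗ j ⊗ j))
Match R1:  consume b;  x := h(b ⊗ b ⊗ b ⊕ d(b, j) ⊕ h(j)) ⊕ h(h(j ⊗ j ⊗ j))
Every leftover argument binds to the variable; the entire application is replaced.
Giving:  h(b ⊗ b ⊗ b ⊕ d(b, j) ⊕ h(j)) ⊕ h(h(j ⊗ j ⊗ j))

Answer: h(b ⊗ b ⊗ b ⊕ d(b, j) ⊕ h(j)) ⊕ h(h(j ⊗ j ⊗ j))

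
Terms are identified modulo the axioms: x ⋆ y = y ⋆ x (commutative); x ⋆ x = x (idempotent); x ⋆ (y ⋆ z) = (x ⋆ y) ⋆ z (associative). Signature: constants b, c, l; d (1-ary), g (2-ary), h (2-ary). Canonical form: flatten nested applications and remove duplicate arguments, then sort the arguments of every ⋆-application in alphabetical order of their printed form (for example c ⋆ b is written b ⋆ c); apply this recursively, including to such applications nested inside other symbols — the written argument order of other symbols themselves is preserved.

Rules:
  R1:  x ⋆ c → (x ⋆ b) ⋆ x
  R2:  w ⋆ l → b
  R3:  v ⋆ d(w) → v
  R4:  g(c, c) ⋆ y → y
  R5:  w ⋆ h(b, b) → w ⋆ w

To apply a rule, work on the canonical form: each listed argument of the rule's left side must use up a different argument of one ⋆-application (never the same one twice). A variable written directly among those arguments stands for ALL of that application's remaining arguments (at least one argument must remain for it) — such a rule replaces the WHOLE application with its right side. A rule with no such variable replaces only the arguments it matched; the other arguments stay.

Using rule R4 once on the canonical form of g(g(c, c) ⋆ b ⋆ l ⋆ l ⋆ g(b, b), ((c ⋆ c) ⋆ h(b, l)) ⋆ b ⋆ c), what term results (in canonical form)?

Answer: g(b ⋆ g(b, b) ⋆ l, b ⋆ c ⋆ h(b, l))

Derivation:
Canonical form:  g(b ⋆ g(b, b) ⋆ g(c, c) ⋆ l, b ⋆ c ⋆ h(b, l))
R4 matches:  uses g(c, c);  y := b ⋆ g(b, b) ⋆ l
The variable takes the whole remainder — replace the entire application.
New term:  g(b ⋆ g(b, b) ⋆ l, b ⋆ c ⋆ h(b, l))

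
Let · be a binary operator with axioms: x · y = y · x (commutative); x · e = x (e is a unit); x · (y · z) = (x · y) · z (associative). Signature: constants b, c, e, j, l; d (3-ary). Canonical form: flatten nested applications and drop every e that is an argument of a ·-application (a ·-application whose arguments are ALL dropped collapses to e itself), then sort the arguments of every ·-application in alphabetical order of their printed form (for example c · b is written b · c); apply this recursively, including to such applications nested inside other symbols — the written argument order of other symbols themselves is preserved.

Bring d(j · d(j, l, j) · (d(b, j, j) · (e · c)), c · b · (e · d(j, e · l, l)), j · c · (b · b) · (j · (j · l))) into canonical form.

Answer: d(c · d(b, j, j) · d(j, l, j) · j, b · c · d(j, l, l), b · b · c · j · j · j · l)

Derivation:
Work inside:  j · d(j, l, j) · (d(b, j, j) · (e · c))
Merge nested applications:  j · d(j, l, j) · d(b, j, j) · e · c
Drop the unit:  drop e
Sort arguments:  c · d(b, j, j) · d(j, l, j) · j
Reassemble:  d(c · d(b, j, j) · d(j, l, j) · j, b · c · d(j, l, l), b · b · c · j · j · j · l)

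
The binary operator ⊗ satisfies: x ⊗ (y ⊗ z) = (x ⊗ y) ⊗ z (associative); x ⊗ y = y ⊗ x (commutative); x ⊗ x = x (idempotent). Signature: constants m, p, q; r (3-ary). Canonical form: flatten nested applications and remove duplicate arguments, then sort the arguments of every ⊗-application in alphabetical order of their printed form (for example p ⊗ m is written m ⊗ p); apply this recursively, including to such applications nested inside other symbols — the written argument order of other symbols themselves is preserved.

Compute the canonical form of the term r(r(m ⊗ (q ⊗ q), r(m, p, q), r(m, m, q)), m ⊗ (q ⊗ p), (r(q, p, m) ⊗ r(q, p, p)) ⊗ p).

Answer: r(r(m ⊗ q, r(m, p, q), r(m, m, q)), m ⊗ p ⊗ q, p ⊗ r(q, p, m) ⊗ r(q, p, p))

Derivation:
Focus inside:  (r(q, p, m) ⊗ r(q, p, p)) ⊗ p
Un-nest:  r(q, p, m) ⊗ r(q, p, p) ⊗ p
Sort:  p ⊗ r(q, p, m) ⊗ r(q, p, p)
Rebuild:  r(r(m ⊗ q, r(m, p, q), r(m, m, q)), m ⊗ p ⊗ q, p ⊗ r(q, p, m) ⊗ r(q, p, p))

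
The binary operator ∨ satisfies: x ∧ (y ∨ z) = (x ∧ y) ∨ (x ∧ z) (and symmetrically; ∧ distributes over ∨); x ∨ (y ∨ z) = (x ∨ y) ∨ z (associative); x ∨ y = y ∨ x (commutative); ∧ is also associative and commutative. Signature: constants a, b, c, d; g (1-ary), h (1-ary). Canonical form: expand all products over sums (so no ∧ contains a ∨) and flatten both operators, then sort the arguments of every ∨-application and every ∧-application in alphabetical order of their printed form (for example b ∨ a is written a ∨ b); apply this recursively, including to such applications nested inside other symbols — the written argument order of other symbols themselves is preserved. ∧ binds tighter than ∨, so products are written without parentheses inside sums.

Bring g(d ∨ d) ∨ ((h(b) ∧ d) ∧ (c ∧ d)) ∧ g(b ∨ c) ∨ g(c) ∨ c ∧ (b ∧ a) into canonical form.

Answer: a ∧ b ∧ c ∨ c ∧ d ∧ d ∧ g(b ∨ c) ∧ h(b) ∨ g(c) ∨ g(d ∨ d)

Derivation:
Merge nested applications:  g(d ∨ d) ∨ c ∧ d ∧ d ∧ g(b ∨ c) ∧ h(b) ∨ g(c) ∨ a ∧ b ∧ c
Sort arguments:  a ∧ b ∧ c ∨ c ∧ d ∧ d ∧ g(b ∨ c) ∧ h(b) ∨ g(c) ∨ g(d ∨ d)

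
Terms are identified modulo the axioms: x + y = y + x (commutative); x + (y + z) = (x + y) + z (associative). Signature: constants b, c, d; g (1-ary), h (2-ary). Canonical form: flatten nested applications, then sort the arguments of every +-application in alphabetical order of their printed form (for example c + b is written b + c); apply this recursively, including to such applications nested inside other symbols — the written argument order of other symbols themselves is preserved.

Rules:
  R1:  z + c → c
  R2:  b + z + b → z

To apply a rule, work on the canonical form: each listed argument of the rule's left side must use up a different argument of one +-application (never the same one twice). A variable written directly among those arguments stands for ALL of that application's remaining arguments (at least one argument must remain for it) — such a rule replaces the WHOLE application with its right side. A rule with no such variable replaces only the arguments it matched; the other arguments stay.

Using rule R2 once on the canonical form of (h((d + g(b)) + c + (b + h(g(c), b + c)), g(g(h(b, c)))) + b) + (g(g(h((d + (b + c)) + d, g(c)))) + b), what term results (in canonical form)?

Canonical form:  b + b + g(g(h(b + c + d + d, g(c)))) + h(b + c + d + g(b) + h(g(c), b + c), g(g(h(b, c))))
R2 matches:  uses b, b;  z := g(g(h(b + c + d + d, g(c)))) + h(b + c + d + g(b) + h(g(c), b + c), g(g(h(b, c))))
The variable takes the whole remainder — replace the entire application.
Giving:  g(g(h(b + c + d + d, g(c)))) + h(b + c + d + g(b) + h(g(c), b + c), g(g(h(b, c))))

Answer: g(g(h(b + c + d + d, g(c)))) + h(b + c + d + g(b) + h(g(c), b + c), g(g(h(b, c))))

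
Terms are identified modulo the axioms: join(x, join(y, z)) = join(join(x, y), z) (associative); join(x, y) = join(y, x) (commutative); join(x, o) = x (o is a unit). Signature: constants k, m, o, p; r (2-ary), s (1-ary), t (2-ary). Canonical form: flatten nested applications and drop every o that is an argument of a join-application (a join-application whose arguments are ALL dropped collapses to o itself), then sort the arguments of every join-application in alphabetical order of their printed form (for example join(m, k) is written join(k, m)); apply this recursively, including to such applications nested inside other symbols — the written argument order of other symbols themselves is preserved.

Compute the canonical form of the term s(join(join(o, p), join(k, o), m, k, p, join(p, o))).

Focus inside:  join(join(o, p), join(k, o), m, k, p, join(p, o))
Merge nested applications:  join(o, p, k, o, m, k, p, p, o)
Units out:  drop o (×3)
Sort:  join(k, k, m, p, p, p)
Put back:  s(join(k, k, m, p, p, p))

Answer: s(join(k, k, m, p, p, p))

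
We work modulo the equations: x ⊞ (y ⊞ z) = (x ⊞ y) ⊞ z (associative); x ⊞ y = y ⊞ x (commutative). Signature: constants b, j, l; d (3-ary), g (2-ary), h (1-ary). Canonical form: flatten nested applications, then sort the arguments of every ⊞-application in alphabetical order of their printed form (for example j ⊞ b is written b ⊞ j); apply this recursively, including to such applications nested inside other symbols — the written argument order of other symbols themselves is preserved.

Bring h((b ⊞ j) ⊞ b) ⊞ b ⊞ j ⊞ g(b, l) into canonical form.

Inside:  h((b ⊞ j) ⊞ b)  →  h(b ⊞ b ⊞ j)
Order the arguments:  b ⊞ g(b, l) ⊞ h(b ⊞ b ⊞ j) ⊞ j

Answer: b ⊞ g(b, l) ⊞ h(b ⊞ b ⊞ j) ⊞ j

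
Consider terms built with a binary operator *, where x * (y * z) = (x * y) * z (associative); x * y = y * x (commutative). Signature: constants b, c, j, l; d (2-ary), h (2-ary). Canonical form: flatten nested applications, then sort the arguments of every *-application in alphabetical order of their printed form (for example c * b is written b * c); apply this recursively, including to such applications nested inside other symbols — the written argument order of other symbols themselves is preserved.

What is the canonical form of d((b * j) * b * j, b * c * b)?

Answer: d(b * b * j * j, b * b * c)

Derivation:
Work inside:  (b * j) * b * j
Un-nest:  b * j * b * j
Sort arguments:  b * b * j * j
Rebuild:  d(b * b * j * j, b * b * c)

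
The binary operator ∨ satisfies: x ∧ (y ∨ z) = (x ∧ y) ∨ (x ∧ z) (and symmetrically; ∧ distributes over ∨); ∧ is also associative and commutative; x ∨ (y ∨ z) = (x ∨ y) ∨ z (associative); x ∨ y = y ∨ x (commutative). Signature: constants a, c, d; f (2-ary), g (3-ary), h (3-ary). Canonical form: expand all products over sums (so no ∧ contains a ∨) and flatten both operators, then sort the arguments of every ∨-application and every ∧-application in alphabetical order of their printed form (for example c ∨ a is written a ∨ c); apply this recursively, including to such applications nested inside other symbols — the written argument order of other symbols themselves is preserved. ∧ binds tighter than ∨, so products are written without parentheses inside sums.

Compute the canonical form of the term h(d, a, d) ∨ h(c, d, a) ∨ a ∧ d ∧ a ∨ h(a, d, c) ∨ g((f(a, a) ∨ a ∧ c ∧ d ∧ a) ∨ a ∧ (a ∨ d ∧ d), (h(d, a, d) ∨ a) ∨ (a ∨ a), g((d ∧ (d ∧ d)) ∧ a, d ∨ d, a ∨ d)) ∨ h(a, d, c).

Expand products over sums:  h(d, a, d) ∨ h(c, d, a) ∨ a ∧ a ∧ d ∨ h(a, d, c) ∨ g(a ∧ a ∨ a ∧ a ∧ c ∧ d ∨ a ∧ d ∧ d ∨ f(a, a), a ∨ a ∨ a ∨ h(d, a, d), g(a ∧ d ∧ d ∧ d, d ∨ d, a ∨ d)) ∨ h(a, d, c)
Order the arguments:  a ∧ a ∧ d ∨ g(a ∧ a ∨ a ∧ a ∧ c ∧ d ∨ a ∧ d ∧ d ∨ f(a, a), a ∨ a ∨ a ∨ h(d, a, d), g(a ∧ d ∧ d ∧ d, d ∨ d, a ∨ d)) ∨ h(a, d, c) ∨ h(a, d, c) ∨ h(c, d, a) ∨ h(d, a, d)

Answer: a ∧ a ∧ d ∨ g(a ∧ a ∨ a ∧ a ∧ c ∧ d ∨ a ∧ d ∧ d ∨ f(a, a), a ∨ a ∨ a ∨ h(d, a, d), g(a ∧ d ∧ d ∧ d, d ∨ d, a ∨ d)) ∨ h(a, d, c) ∨ h(a, d, c) ∨ h(c, d, a) ∨ h(d, a, d)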